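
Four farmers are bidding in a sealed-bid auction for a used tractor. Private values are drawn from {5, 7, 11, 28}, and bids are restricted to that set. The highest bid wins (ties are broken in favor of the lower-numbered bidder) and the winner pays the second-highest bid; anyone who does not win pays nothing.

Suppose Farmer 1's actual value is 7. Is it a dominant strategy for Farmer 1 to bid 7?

Yes

Check each profile of the others' bids and compare truth against every alternative bid.
Others bid (5, 5, 5): truth gives 2, best alternative gives 2.
Others bid (5, 5, 7): truth gives 0, best alternative gives 0.
Others bid (5, 5, 11): truth gives 0, best alternative gives 0.
Others bid (5, 5, 28): truth gives 0, best alternative gives 0.
Others bid (5, 7, 5): truth gives 0, best alternative gives 0.
Others bid (5, 7, 7): truth gives 0, best alternative gives 0.
(Remaining 58 profiles checked similarly; truth is weakly best in each.)
In every case the truthful bid is at least as good as any alternative, so it is a dominant strategy.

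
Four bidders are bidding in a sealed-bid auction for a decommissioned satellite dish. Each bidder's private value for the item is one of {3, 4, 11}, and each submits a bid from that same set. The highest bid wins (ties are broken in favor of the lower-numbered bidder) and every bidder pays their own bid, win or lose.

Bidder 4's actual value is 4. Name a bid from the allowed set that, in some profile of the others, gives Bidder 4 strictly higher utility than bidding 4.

3

Suppose Bidder 1 bids 3, Bidder 2 bids 3 and Bidder 3 bids 4.
Bid 4: loses but pays 4, utility -4.
Bid 3: loses but pays 3, utility -3.
So bidding 3 beats truth here (-3 > -4).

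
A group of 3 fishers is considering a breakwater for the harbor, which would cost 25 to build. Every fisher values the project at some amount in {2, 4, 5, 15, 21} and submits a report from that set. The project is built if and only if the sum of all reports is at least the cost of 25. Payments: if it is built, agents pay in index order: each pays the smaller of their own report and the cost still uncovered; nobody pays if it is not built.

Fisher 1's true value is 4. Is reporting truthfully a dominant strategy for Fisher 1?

Consider the case where Fisher 2 reports 2 and Fisher 3 reports 21.
Truthful report 4: project built, pays 4, utility 4 - 4 = 0.
Report 2 instead: project built, pays 2, utility 4 - 2 = 2.
Since 2 > 0, reporting 2 is strictly better here, so truthful reporting is not dominant.

No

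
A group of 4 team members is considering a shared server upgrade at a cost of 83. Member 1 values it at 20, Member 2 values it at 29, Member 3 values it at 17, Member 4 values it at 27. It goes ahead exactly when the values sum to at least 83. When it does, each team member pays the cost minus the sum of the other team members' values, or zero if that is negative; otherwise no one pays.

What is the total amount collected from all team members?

53

Total value 93 ≥ cost 83, so it is built.
Member 1: others sum to 73; max(0, 83 - 73) = 10.
Member 2: others sum to 64; max(0, 83 - 64) = 19.
Member 3: others sum to 76; max(0, 83 - 76) = 7.
Member 4: others sum to 66; max(0, 83 - 66) = 17.
Total collected = 10 + 19 + 7 + 17 = 53.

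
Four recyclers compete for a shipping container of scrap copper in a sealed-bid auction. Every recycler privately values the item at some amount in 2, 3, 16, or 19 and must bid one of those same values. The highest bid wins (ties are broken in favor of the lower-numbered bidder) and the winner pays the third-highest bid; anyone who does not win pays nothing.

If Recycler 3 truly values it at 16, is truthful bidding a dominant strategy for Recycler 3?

No

Consider the case where Recycler 1 bids 2, Recycler 2 bids 2 and Recycler 4 bids 19.
Truthful bid 16: loses, pays 0, utility 0.
Bid 19 instead: wins, pays 2, utility 16 - 2 = 14.
Since 14 > 0, bidding 19 is strictly better here, so truthful bidding is not dominant.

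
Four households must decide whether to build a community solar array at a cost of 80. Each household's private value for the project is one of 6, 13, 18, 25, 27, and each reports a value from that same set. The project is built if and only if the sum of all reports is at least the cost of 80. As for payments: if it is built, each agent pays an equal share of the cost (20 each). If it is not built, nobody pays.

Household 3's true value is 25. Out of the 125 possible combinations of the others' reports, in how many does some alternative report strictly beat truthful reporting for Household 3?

Others report (13, 13, 27): truth gives 0; report 27 gives 5 > 0. Violating.
Others report (13, 27, 13): truth gives 0; report 27 gives 5 > 0. Violating.
Others report (18, 18, 18): truth gives 0; report 27 gives 5 > 0. Violating.
Others report (27, 13, 13): truth gives 0; report 27 gives 5 > 0. Violating.
Others report (6, 6, 6): truth gives 0; no alternative beats it.
Others report (6, 6, 13): truth gives 0; no alternative beats it.
(Checking all 125 profiles: 4 have a profitable deviation, 121 do not.)

4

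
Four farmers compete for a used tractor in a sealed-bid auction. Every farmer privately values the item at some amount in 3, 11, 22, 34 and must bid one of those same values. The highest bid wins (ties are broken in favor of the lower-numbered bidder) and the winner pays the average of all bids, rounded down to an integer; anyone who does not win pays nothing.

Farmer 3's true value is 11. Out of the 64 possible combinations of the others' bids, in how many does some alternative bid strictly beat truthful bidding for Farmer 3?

2

Others bid (3, 11, 3): truth gives 0; bid 22 gives 2 > 0. Violating.
Others bid (11, 3, 3): truth gives 0; bid 22 gives 2 > 0. Violating.
Others bid (3, 3, 3): truth gives 6; no alternative beats it.
Others bid (3, 3, 11): truth gives 4; no alternative beats it.
(Checking all 64 profiles: 2 have a profitable deviation, 62 do not.)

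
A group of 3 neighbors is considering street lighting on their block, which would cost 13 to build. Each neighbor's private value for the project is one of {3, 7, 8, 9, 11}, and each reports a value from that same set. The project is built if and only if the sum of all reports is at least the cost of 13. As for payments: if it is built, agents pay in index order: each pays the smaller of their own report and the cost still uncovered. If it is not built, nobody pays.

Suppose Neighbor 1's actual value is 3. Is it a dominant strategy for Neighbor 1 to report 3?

Yes

Check each profile of the others' reports and compare truth against every alternative report.
Others report (3, 3): truth gives 0, best alternative gives -4.
Others report (3, 7): truth gives 0, best alternative gives -4.
Others report (3, 8): truth gives 0, best alternative gives -4.
Others report (3, 9): truth gives 0, best alternative gives -4.
Others report (3, 11): truth gives 0, best alternative gives -4.
Others report (7, 3): truth gives 0, best alternative gives -4.
(Remaining 19 profiles checked similarly; truth is weakly best in each.)
In every case the truthful report is at least as good as any alternative, so it is a dominant strategy.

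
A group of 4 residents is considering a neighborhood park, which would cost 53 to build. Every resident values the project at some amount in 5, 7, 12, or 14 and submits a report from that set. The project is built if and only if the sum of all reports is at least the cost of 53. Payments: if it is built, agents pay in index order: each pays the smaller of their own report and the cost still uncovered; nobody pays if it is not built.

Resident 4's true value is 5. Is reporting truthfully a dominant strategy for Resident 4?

Check each profile of the others' reports and compare truth against every alternative report.
Others report (5, 5, 5): truth gives 0, best alternative gives 0.
Others report (5, 5, 7): truth gives 0, best alternative gives 0.
Others report (5, 5, 12): truth gives 0, best alternative gives 0.
Others report (5, 5, 14): truth gives 0, best alternative gives 0.
Others report (5, 7, 5): truth gives 0, best alternative gives 0.
Others report (5, 7, 7): truth gives 0, best alternative gives 0.
(Remaining 58 profiles checked similarly; truth is weakly best in each.)
In every case the truthful report is at least as good as any alternative, so it is a dominant strategy.

Yes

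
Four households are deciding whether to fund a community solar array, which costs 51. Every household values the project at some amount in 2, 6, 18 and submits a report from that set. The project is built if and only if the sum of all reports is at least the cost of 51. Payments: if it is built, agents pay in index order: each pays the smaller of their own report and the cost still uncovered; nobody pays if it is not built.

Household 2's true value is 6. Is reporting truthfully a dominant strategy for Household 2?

Consider the case where Household 1 reports 18, Household 3 reports 18 and Household 4 reports 18.
Truthful report 6: project built, pays 6, utility 6 - 6 = 0.
Report 2 instead: project built, pays 2, utility 6 - 2 = 4.
Since 4 > 0, reporting 2 is strictly better here, so truthful reporting is not dominant.

No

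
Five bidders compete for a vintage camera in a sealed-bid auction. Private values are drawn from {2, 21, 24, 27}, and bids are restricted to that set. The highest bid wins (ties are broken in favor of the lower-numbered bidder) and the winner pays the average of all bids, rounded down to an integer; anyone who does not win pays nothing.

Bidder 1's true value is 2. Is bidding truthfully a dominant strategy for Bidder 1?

Yes

Check each profile of the others' bids and compare truth against every alternative bid.
Others bid (21, 21, 21, 21): truth gives 0, best alternative gives -19.
Others bid (2, 21, 21, 21): truth gives 0, best alternative gives -15.
Others bid (21, 2, 21, 21): truth gives 0, best alternative gives -15.
Others bid (21, 21, 2, 21): truth gives 0, best alternative gives -15.
Others bid (21, 21, 21, 2): truth gives 0, best alternative gives -15.
Others bid (2, 2, 21, 21): truth gives 0, best alternative gives -11.
(Remaining 250 profiles checked similarly; truth is weakly best in each.)
In every case the truthful bid is at least as good as any alternative, so it is a dominant strategy.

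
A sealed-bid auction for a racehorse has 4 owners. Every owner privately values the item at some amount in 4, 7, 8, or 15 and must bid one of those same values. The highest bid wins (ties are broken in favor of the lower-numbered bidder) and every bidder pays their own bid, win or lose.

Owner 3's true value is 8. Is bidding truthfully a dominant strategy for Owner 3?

No

Consider the case where Owner 1 bids 4, Owner 2 bids 4 and Owner 4 bids 4.
Truthful bid 8: wins, pays 8, utility 8 - 8 = 0.
Bid 7 instead: wins, pays 7, utility 8 - 7 = 1.
Since 1 > 0, bidding 7 is strictly better here, so truthful bidding is not dominant.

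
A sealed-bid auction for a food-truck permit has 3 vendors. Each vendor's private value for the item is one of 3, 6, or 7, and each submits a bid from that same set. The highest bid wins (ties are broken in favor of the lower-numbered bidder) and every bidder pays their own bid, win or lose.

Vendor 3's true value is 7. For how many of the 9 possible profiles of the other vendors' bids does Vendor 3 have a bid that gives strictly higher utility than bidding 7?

Others bid (3, 3): truth gives 0; bid 6 gives 1 > 0. Violating.
Others bid (3, 7): truth gives -7; bid 3 gives -3 > -7. Violating.
Others bid (6, 7): truth gives -7; bid 3 gives -3 > -7. Violating.
Others bid (7, 3): truth gives -7; bid 3 gives -3 > -7. Violating.
Others bid (3, 6): truth gives 0; no alternative beats it.
Others bid (6, 3): truth gives 0; no alternative beats it.
(Checking all 9 profiles: 6 have a profitable deviation, 3 do not.)

6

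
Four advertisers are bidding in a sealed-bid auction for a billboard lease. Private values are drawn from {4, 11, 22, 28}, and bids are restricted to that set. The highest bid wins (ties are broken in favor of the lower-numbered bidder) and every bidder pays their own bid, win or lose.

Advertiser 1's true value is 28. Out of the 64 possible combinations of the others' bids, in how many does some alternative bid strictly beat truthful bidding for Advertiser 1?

Others bid (4, 4, 4): truth gives 0; bid 4 gives 24 > 0. Violating.
Others bid (4, 4, 11): truth gives 0; bid 11 gives 17 > 0. Violating.
Others bid (4, 4, 22): truth gives 0; bid 22 gives 6 > 0. Violating.
Others bid (4, 11, 4): truth gives 0; bid 11 gives 17 > 0. Violating.
Others bid (4, 4, 28): truth gives 0; no alternative beats it.
Others bid (4, 11, 28): truth gives 0; no alternative beats it.
(Checking all 64 profiles: 27 have a profitable deviation, 37 do not.)

27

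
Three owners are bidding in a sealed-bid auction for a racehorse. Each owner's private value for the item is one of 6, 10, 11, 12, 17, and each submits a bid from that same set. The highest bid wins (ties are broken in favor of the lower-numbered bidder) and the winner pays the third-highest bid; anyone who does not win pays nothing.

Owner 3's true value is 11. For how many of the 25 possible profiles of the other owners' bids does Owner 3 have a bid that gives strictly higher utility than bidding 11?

8

Others bid (6, 11): truth gives 0; bid 12 gives 5 > 0. Violating.
Others bid (6, 12): truth gives 0; bid 17 gives 5 > 0. Violating.
Others bid (10, 11): truth gives 0; bid 12 gives 1 > 0. Violating.
Others bid (10, 12): truth gives 0; bid 17 gives 1 > 0. Violating.
Others bid (6, 6): truth gives 5; no alternative beats it.
Others bid (6, 10): truth gives 5; no alternative beats it.
(Checking all 25 profiles: 8 have a profitable deviation, 17 do not.)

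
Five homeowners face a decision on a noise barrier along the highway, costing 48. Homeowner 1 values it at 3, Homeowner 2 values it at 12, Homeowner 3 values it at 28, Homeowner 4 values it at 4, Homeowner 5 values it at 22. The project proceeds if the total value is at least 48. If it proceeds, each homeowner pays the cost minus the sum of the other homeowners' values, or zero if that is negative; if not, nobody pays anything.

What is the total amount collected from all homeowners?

8

Total value 69 ≥ cost 48, so it is built.
Homeowner 1: others sum to 66; max(0, 48 - 66) = 0.
Homeowner 2: others sum to 57; max(0, 48 - 57) = 0.
Homeowner 3: others sum to 41; max(0, 48 - 41) = 7.
Homeowner 4: others sum to 65; max(0, 48 - 65) = 0.
Homeowner 5: others sum to 47; max(0, 48 - 47) = 1.
Total collected = 0 + 0 + 7 + 0 + 1 = 8.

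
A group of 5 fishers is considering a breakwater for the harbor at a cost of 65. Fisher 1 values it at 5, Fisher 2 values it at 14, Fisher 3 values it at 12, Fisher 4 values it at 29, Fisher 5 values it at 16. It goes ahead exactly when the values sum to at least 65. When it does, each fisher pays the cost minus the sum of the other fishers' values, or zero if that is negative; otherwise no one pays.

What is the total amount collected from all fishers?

27

Total value 76 ≥ cost 65, so it is built.
Fisher 1: others sum to 71; max(0, 65 - 71) = 0.
Fisher 2: others sum to 62; max(0, 65 - 62) = 3.
Fisher 3: others sum to 64; max(0, 65 - 64) = 1.
Fisher 4: others sum to 47; max(0, 65 - 47) = 18.
Fisher 5: others sum to 60; max(0, 65 - 60) = 5.
Total collected = 0 + 3 + 1 + 18 + 5 = 27.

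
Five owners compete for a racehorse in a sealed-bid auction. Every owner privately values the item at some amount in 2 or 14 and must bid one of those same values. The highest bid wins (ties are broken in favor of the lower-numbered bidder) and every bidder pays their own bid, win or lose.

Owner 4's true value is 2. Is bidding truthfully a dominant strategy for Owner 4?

Yes

Check each profile of the others' bids and compare truth against every alternative bid.
Others bid (2, 2, 14, 2): truth gives -2, best alternative gives -14.
Others bid (2, 2, 14, 14): truth gives -2, best alternative gives -14.
Others bid (2, 14, 2, 2): truth gives -2, best alternative gives -14.
Others bid (2, 14, 2, 14): truth gives -2, best alternative gives -14.
Others bid (2, 14, 14, 2): truth gives -2, best alternative gives -14.
Others bid (2, 14, 14, 14): truth gives -2, best alternative gives -14.
(Remaining 10 profiles checked similarly; truth is weakly best in each.)
In every case the truthful bid is at least as good as any alternative, so it is a dominant strategy.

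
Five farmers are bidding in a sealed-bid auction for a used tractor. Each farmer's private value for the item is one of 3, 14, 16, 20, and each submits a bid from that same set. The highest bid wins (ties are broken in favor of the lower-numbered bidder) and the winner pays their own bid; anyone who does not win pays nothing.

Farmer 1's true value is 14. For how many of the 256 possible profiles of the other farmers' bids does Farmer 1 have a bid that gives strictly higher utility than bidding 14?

1

Others bid (3, 3, 3, 3): truth gives 0; bid 3 gives 11 > 0. Violating.
Others bid (3, 3, 3, 14): truth gives 0; no alternative beats it.
Others bid (3, 3, 3, 16): truth gives 0; no alternative beats it.
(Checking all 256 profiles: 1 has a profitable deviation, 255 do not.)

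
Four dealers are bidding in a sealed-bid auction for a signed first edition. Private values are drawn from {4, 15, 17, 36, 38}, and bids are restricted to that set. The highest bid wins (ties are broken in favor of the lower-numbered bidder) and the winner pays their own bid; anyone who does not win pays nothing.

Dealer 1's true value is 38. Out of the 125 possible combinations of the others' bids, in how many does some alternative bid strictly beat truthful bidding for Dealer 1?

64

Others bid (4, 4, 4): truth gives 0; bid 4 gives 34 > 0. Violating.
Others bid (4, 4, 15): truth gives 0; bid 15 gives 23 > 0. Violating.
Others bid (4, 4, 17): truth gives 0; bid 17 gives 21 > 0. Violating.
Others bid (4, 4, 36): truth gives 0; bid 36 gives 2 > 0. Violating.
Others bid (4, 4, 38): truth gives 0; no alternative beats it.
Others bid (4, 15, 38): truth gives 0; no alternative beats it.
(Checking all 125 profiles: 64 have a profitable deviation, 61 do not.)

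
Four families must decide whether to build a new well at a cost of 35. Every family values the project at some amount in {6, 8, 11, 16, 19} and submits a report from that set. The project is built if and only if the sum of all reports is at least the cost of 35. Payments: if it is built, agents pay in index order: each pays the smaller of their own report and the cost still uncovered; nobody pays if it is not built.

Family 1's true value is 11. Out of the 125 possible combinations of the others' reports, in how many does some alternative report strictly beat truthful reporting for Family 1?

108

Others report (6, 6, 16): truth gives 0; report 8 gives 3 > 0. Violating.
Others report (6, 6, 19): truth gives 0; report 6 gives 5 > 0. Violating.
Others report (6, 8, 16): truth gives 0; report 6 gives 5 > 0. Violating.
Others report (6, 8, 19): truth gives 0; report 6 gives 5 > 0. Violating.
Others report (6, 6, 6): truth gives 0; no alternative beats it.
Others report (6, 6, 8): truth gives 0; no alternative beats it.
(Checking all 125 profiles: 108 have a profitable deviation, 17 do not.)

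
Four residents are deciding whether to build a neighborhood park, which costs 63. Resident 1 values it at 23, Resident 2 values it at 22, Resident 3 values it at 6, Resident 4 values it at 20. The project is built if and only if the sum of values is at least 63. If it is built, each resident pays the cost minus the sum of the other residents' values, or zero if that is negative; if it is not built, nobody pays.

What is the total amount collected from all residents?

Total value 71 ≥ cost 63, so it is built.
Resident 1: others sum to 48; max(0, 63 - 48) = 15.
Resident 2: others sum to 49; max(0, 63 - 49) = 14.
Resident 3: others sum to 65; max(0, 63 - 65) = 0.
Resident 4: others sum to 51; max(0, 63 - 51) = 12.
Total collected = 15 + 14 + 0 + 12 = 41.

41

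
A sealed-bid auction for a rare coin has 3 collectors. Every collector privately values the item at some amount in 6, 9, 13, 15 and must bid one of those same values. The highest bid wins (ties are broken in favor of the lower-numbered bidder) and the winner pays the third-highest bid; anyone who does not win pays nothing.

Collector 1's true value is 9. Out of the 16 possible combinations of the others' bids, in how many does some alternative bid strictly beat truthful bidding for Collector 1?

4

Others bid (6, 13): truth gives 0; bid 13 gives 3 > 0. Violating.
Others bid (6, 15): truth gives 0; bid 15 gives 3 > 0. Violating.
Others bid (13, 6): truth gives 0; bid 13 gives 3 > 0. Violating.
Others bid (15, 6): truth gives 0; bid 15 gives 3 > 0. Violating.
Others bid (6, 6): truth gives 3; no alternative beats it.
Others bid (6, 9): truth gives 3; no alternative beats it.
(Checking all 16 profiles: 4 have a profitable deviation, 12 do not.)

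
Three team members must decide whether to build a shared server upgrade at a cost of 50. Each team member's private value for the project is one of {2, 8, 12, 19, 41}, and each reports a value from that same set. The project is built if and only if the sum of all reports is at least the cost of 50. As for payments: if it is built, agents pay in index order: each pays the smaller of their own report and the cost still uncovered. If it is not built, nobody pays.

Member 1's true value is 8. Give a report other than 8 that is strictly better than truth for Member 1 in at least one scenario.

Suppose Member 2 reports 8 and Member 3 reports 41.
Report 8: project built, pays 8, utility 8 - 8 = 0.
Report 2: project built, pays 2, utility 8 - 2 = 6.
So reporting 2 beats truth here (6 > 0).

2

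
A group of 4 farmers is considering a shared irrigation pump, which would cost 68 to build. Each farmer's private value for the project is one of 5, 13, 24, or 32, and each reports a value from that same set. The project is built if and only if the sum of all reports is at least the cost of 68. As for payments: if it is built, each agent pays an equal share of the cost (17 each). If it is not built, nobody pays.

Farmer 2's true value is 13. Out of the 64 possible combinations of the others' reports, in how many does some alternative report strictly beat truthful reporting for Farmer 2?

12

Others report (5, 24, 32): truth gives -4; report 5 gives 0 > -4. Violating.
Others report (5, 32, 24): truth gives -4; report 5 gives 0 > -4. Violating.
Others report (13, 13, 32): truth gives -4; report 5 gives 0 > -4. Violating.
Others report (13, 24, 24): truth gives -4; report 5 gives 0 > -4. Violating.
Others report (5, 5, 5): truth gives 0; no alternative beats it.
Others report (5, 5, 13): truth gives 0; no alternative beats it.
(Checking all 64 profiles: 12 have a profitable deviation, 52 do not.)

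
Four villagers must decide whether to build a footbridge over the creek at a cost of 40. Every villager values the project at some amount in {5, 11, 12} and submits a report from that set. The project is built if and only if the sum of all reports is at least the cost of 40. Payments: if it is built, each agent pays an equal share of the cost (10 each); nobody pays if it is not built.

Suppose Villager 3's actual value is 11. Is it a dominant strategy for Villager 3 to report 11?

No

Consider the case where Villager 1 reports 5, Villager 2 reports 11 and Villager 4 reports 12.
Truthful report 11: project not built, utility 0.
Report 12 instead: project built, pays 10, utility 11 - 10 = 1.
Since 1 > 0, reporting 12 is strictly better here, so truthful reporting is not dominant.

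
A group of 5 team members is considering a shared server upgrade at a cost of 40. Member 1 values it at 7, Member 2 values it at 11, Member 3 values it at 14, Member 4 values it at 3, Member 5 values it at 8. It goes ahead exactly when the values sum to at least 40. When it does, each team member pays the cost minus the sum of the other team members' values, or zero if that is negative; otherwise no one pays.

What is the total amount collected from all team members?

Total value 43 ≥ cost 40, so it is built.
Member 1: others sum to 36; max(0, 40 - 36) = 4.
Member 2: others sum to 32; max(0, 40 - 32) = 8.
Member 3: others sum to 29; max(0, 40 - 29) = 11.
Member 4: others sum to 40; max(0, 40 - 40) = 0.
Member 5: others sum to 35; max(0, 40 - 35) = 5.
Total collected = 4 + 8 + 11 + 0 + 5 = 28.

28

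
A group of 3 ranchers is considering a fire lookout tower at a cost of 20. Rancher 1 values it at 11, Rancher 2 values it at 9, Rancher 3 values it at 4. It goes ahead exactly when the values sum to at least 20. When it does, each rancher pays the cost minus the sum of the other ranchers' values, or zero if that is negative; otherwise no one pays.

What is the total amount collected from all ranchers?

12

Total value 24 ≥ cost 20, so it is built.
Rancher 1: others sum to 13; max(0, 20 - 13) = 7.
Rancher 2: others sum to 15; max(0, 20 - 15) = 5.
Rancher 3: others sum to 20; max(0, 20 - 20) = 0.
Total collected = 7 + 5 + 0 = 12.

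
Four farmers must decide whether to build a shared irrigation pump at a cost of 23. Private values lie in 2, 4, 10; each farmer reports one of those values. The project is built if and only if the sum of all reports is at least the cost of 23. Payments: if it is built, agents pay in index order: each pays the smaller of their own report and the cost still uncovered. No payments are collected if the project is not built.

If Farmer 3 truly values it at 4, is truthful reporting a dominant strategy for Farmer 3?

No

Consider the case where Farmer 1 reports 2, Farmer 2 reports 10 and Farmer 4 reports 10.
Truthful report 4: project built, pays 4, utility 4 - 4 = 0.
Report 2 instead: project built, pays 2, utility 4 - 2 = 2.
Since 2 > 0, reporting 2 is strictly better here, so truthful reporting is not dominant.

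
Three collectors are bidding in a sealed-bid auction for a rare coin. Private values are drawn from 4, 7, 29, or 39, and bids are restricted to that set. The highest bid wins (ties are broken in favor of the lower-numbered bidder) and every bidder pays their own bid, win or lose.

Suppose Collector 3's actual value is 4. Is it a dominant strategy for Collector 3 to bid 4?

Consider the case where Collector 1 bids 4 and Collector 2 bids 4.
Truthful bid 4: loses but pays 4, utility -4.
Bid 7 instead: wins, pays 7, utility 4 - 7 = -3.
Since -3 > -4, bidding 7 is strictly better here, so truthful bidding is not dominant.

No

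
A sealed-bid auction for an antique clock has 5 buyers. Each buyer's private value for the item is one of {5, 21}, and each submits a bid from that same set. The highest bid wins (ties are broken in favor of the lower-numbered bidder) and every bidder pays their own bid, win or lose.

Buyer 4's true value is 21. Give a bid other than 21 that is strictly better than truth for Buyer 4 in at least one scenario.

5

Suppose Buyer 1 bids 5, Buyer 2 bids 5, Buyer 3 bids 21 and Buyer 5 bids 5.
Bid 21: loses but pays 21, utility -21.
Bid 5: loses but pays 5, utility -5.
So bidding 5 beats truth here (-5 > -21).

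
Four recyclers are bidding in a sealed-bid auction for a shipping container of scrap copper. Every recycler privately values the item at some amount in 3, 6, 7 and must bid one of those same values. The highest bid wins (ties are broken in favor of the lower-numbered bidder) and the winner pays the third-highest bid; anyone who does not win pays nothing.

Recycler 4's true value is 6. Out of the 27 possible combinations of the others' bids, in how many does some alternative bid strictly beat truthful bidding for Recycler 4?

Others bid (3, 3, 6): truth gives 0; bid 7 gives 3 > 0. Violating.
Others bid (3, 6, 3): truth gives 0; bid 7 gives 3 > 0. Violating.
Others bid (6, 3, 3): truth gives 0; bid 7 gives 3 > 0. Violating.
Others bid (3, 3, 3): truth gives 3; no alternative beats it.
Others bid (3, 3, 7): truth gives 0; no alternative beats it.
(Checking all 27 profiles: 3 have a profitable deviation, 24 do not.)

3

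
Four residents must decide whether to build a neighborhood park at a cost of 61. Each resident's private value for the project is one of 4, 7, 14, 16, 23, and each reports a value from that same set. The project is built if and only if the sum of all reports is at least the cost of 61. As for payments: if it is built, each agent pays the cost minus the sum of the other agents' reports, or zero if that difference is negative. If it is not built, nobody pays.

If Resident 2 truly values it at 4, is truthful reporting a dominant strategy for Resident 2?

Yes

Check each profile of the others' reports and compare truth against every alternative report.
Others report (16, 16, 23): truth gives 0, best alternative gives -2.
Others report (16, 23, 16): truth gives 0, best alternative gives -2.
Others report (23, 16, 16): truth gives 0, best alternative gives -2.
Others report (16, 23, 23): truth gives 4, best alternative gives 4.
Others report (23, 16, 23): truth gives 4, best alternative gives 4.
Others report (23, 23, 16): truth gives 4, best alternative gives 4.
(Remaining 119 profiles checked similarly; truth is weakly best in each.)
In every case the truthful report is at least as good as any alternative, so it is a dominant strategy.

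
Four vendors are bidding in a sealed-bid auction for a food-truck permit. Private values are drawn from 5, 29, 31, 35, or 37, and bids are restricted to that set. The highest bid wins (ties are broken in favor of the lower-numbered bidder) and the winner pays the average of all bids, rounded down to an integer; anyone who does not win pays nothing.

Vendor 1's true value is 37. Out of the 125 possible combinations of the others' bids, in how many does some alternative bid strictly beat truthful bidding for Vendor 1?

Others bid (5, 5, 5): truth gives 24; bid 5 gives 32 > 24. Violating.
Others bid (5, 5, 29): truth gives 18; bid 29 gives 20 > 18. Violating.
Others bid (5, 5, 31): truth gives 18; bid 31 gives 19 > 18. Violating.
Others bid (5, 29, 5): truth gives 18; bid 29 gives 20 > 18. Violating.
Others bid (5, 5, 35): truth gives 17; no alternative beats it.
Others bid (5, 5, 37): truth gives 16; no alternative beats it.
(Checking all 125 profiles: 45 have a profitable deviation, 80 do not.)

45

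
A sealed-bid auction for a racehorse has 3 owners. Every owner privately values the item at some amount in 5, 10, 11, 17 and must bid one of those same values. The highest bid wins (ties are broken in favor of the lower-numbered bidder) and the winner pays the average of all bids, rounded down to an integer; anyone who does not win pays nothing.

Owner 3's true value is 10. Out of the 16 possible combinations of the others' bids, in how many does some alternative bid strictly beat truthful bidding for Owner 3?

2

Others bid (5, 10): truth gives 0; bid 11 gives 2 > 0. Violating.
Others bid (10, 5): truth gives 0; bid 11 gives 2 > 0. Violating.
Others bid (5, 5): truth gives 4; no alternative beats it.
Others bid (5, 11): truth gives 0; no alternative beats it.
(Checking all 16 profiles: 2 have a profitable deviation, 14 do not.)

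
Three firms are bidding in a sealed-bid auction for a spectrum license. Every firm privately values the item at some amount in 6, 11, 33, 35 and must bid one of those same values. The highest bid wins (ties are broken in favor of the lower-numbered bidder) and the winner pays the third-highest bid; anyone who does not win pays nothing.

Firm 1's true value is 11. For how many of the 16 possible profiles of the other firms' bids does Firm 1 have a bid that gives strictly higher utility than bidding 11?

4

Others bid (6, 33): truth gives 0; bid 33 gives 5 > 0. Violating.
Others bid (6, 35): truth gives 0; bid 35 gives 5 > 0. Violating.
Others bid (33, 6): truth gives 0; bid 33 gives 5 > 0. Violating.
Others bid (35, 6): truth gives 0; bid 35 gives 5 > 0. Violating.
Others bid (6, 6): truth gives 5; no alternative beats it.
Others bid (6, 11): truth gives 5; no alternative beats it.
(Checking all 16 profiles: 4 have a profitable deviation, 12 do not.)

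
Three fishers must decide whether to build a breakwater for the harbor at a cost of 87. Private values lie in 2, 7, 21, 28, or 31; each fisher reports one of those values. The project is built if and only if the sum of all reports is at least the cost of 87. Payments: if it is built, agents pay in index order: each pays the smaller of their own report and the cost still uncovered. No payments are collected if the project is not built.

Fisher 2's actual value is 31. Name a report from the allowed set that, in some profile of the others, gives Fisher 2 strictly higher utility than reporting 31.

Suppose Fisher 1 reports 28 and Fisher 3 reports 31.
Report 31: project built, pays 31, utility 31 - 31 = 0.
Report 28: project built, pays 28, utility 31 - 28 = 3.
So reporting 28 beats truth here (3 > 0).

28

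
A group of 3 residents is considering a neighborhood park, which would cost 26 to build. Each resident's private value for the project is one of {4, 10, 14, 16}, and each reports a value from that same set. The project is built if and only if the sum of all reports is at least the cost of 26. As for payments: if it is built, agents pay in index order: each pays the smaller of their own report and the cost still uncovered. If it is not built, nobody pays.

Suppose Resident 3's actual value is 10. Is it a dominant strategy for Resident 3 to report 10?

Yes

Check each profile of the others' reports and compare truth against every alternative report.
Others report (10, 16): truth gives 10, best alternative gives 10.
Others report (14, 14): truth gives 10, best alternative gives 10.
Others report (14, 16): truth gives 10, best alternative gives 10.
Others report (16, 10): truth gives 10, best alternative gives 10.
Others report (16, 14): truth gives 10, best alternative gives 10.
Others report (16, 16): truth gives 10, best alternative gives 10.
(Remaining 10 profiles checked similarly; truth is weakly best in each.)
In every case the truthful report is at least as good as any alternative, so it is a dominant strategy.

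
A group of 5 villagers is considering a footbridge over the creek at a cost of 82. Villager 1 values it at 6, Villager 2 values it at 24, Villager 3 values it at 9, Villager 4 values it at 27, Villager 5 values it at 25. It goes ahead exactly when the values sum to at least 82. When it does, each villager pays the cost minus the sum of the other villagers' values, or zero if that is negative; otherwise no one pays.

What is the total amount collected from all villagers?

49

Total value 91 ≥ cost 82, so it is built.
Villager 1: others sum to 85; max(0, 82 - 85) = 0.
Villager 2: others sum to 67; max(0, 82 - 67) = 15.
Villager 3: others sum to 82; max(0, 82 - 82) = 0.
Villager 4: others sum to 64; max(0, 82 - 64) = 18.
Villager 5: others sum to 66; max(0, 82 - 66) = 16.
Total collected = 0 + 15 + 0 + 18 + 16 = 49.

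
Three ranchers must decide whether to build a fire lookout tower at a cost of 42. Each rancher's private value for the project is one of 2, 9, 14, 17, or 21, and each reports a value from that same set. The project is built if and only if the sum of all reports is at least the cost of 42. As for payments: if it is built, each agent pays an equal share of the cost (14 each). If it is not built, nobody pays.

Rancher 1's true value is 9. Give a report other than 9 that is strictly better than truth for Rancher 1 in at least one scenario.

2

Suppose Rancher 2 reports 14 and Rancher 3 reports 21.
Report 9: project built, pays 14, utility 9 - 14 = -5.
Report 2: project not built, utility 0.
So reporting 2 beats truth here (0 > -5).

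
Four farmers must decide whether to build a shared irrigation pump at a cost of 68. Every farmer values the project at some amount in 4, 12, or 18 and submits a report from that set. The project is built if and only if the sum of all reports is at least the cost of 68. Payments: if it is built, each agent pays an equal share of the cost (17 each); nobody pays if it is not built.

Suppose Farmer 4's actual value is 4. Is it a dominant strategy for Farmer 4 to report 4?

Yes

Check each profile of the others' reports and compare truth against every alternative report.
Others report (4, 4, 4): truth gives 0, best alternative gives 0.
Others report (4, 4, 12): truth gives 0, best alternative gives 0.
Others report (4, 4, 18): truth gives 0, best alternative gives 0.
Others report (4, 12, 4): truth gives 0, best alternative gives 0.
Others report (4, 12, 12): truth gives 0, best alternative gives 0.
Others report (4, 12, 18): truth gives 0, best alternative gives 0.
(Remaining 21 profiles checked similarly; truth is weakly best in each.)
In every case the truthful report is at least as good as any alternative, so it is a dominant strategy.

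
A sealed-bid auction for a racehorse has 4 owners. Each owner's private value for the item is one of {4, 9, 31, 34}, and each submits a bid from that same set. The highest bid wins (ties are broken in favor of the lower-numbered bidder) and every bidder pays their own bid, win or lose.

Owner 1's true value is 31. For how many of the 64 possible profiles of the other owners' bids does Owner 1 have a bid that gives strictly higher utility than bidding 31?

45

Others bid (4, 4, 4): truth gives 0; bid 4 gives 27 > 0. Violating.
Others bid (4, 4, 9): truth gives 0; bid 9 gives 22 > 0. Violating.
Others bid (4, 4, 34): truth gives -31; bid 34 gives -3 > -31. Violating.
Others bid (4, 9, 4): truth gives 0; bid 9 gives 22 > 0. Violating.
Others bid (4, 4, 31): truth gives 0; no alternative beats it.
Others bid (4, 9, 31): truth gives 0; no alternative beats it.
(Checking all 64 profiles: 45 have a profitable deviation, 19 do not.)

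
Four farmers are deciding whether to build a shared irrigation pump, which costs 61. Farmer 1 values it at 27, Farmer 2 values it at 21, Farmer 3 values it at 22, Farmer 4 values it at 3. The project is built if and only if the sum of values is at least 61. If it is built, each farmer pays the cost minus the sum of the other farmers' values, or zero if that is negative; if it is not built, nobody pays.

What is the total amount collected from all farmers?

Total value 73 ≥ cost 61, so it is built.
Farmer 1: others sum to 46; max(0, 61 - 46) = 15.
Farmer 2: others sum to 52; max(0, 61 - 52) = 9.
Farmer 3: others sum to 51; max(0, 61 - 51) = 10.
Farmer 4: others sum to 70; max(0, 61 - 70) = 0.
Total collected = 15 + 9 + 10 + 0 = 34.

34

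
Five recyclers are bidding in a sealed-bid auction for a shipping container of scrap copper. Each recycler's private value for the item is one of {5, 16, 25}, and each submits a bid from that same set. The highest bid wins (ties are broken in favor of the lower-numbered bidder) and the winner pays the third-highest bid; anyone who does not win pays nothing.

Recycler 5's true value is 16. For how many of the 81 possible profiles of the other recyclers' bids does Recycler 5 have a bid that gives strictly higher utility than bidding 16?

Others bid (5, 5, 5, 16): truth gives 0; bid 25 gives 11 > 0. Violating.
Others bid (5, 5, 16, 5): truth gives 0; bid 25 gives 11 > 0. Violating.
Others bid (5, 16, 5, 5): truth gives 0; bid 25 gives 11 > 0. Violating.
Others bid (16, 5, 5, 5): truth gives 0; bid 25 gives 11 > 0. Violating.
Others bid (5, 5, 5, 5): truth gives 11; no alternative beats it.
Others bid (5, 5, 5, 25): truth gives 0; no alternative beats it.
(Checking all 81 profiles: 4 have a profitable deviation, 77 do not.)

4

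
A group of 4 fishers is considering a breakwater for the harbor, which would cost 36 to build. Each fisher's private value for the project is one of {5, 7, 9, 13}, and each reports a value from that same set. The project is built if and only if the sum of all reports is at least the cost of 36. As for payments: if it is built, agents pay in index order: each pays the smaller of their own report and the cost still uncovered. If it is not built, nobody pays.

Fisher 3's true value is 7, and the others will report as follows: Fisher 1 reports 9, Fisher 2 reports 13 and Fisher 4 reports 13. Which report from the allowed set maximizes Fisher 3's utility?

5

Report 5: project built, pays 5, utility 7 - 5 = 2.
Report 7: project built, pays 7, utility 7 - 7 = 0.
Report 9: project built, pays 9, utility 7 - 9 = -2.
Report 13: project built, pays 13, utility 7 - 13 = -6.
The best choice is 5 with utility 2.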